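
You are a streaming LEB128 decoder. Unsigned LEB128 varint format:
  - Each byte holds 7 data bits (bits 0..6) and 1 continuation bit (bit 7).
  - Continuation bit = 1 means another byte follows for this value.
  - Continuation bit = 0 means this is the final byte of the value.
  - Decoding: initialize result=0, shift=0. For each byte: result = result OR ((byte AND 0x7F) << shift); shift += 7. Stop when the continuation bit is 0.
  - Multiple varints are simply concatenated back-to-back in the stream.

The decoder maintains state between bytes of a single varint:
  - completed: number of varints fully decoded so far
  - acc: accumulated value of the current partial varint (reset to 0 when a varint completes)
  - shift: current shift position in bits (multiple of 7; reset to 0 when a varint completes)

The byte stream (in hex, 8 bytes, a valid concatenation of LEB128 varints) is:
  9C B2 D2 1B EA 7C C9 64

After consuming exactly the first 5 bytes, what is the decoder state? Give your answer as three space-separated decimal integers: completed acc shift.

Answer: 1 106 7

Derivation:
byte[0]=0x9C cont=1 payload=0x1C: acc |= 28<<0 -> completed=0 acc=28 shift=7
byte[1]=0xB2 cont=1 payload=0x32: acc |= 50<<7 -> completed=0 acc=6428 shift=14
byte[2]=0xD2 cont=1 payload=0x52: acc |= 82<<14 -> completed=0 acc=1349916 shift=21
byte[3]=0x1B cont=0 payload=0x1B: varint #1 complete (value=57973020); reset -> completed=1 acc=0 shift=0
byte[4]=0xEA cont=1 payload=0x6A: acc |= 106<<0 -> completed=1 acc=106 shift=7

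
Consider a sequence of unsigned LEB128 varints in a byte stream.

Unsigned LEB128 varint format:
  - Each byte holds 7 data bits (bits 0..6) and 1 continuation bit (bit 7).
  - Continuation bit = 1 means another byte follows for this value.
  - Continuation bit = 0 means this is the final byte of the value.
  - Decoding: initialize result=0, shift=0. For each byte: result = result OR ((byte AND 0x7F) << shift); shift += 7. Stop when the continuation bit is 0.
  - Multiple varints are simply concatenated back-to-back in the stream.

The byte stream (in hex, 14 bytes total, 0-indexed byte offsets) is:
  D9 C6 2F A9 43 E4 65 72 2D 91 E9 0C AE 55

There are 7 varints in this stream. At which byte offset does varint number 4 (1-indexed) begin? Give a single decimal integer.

Answer: 7

Derivation:
  byte[0]=0xD9 cont=1 payload=0x59=89: acc |= 89<<0 -> acc=89 shift=7
  byte[1]=0xC6 cont=1 payload=0x46=70: acc |= 70<<7 -> acc=9049 shift=14
  byte[2]=0x2F cont=0 payload=0x2F=47: acc |= 47<<14 -> acc=779097 shift=21 [end]
Varint 1: bytes[0:3] = D9 C6 2F -> value 779097 (3 byte(s))
  byte[3]=0xA9 cont=1 payload=0x29=41: acc |= 41<<0 -> acc=41 shift=7
  byte[4]=0x43 cont=0 payload=0x43=67: acc |= 67<<7 -> acc=8617 shift=14 [end]
Varint 2: bytes[3:5] = A9 43 -> value 8617 (2 byte(s))
  byte[5]=0xE4 cont=1 payload=0x64=100: acc |= 100<<0 -> acc=100 shift=7
  byte[6]=0x65 cont=0 payload=0x65=101: acc |= 101<<7 -> acc=13028 shift=14 [end]
Varint 3: bytes[5:7] = E4 65 -> value 13028 (2 byte(s))
  byte[7]=0x72 cont=0 payload=0x72=114: acc |= 114<<0 -> acc=114 shift=7 [end]
Varint 4: bytes[7:8] = 72 -> value 114 (1 byte(s))
  byte[8]=0x2D cont=0 payload=0x2D=45: acc |= 45<<0 -> acc=45 shift=7 [end]
Varint 5: bytes[8:9] = 2D -> value 45 (1 byte(s))
  byte[9]=0x91 cont=1 payload=0x11=17: acc |= 17<<0 -> acc=17 shift=7
  byte[10]=0xE9 cont=1 payload=0x69=105: acc |= 105<<7 -> acc=13457 shift=14
  byte[11]=0x0C cont=0 payload=0x0C=12: acc |= 12<<14 -> acc=210065 shift=21 [end]
Varint 6: bytes[9:12] = 91 E9 0C -> value 210065 (3 byte(s))
  byte[12]=0xAE cont=1 payload=0x2E=46: acc |= 46<<0 -> acc=46 shift=7
  byte[13]=0x55 cont=0 payload=0x55=85: acc |= 85<<7 -> acc=10926 shift=14 [end]
Varint 7: bytes[12:14] = AE 55 -> value 10926 (2 byte(s))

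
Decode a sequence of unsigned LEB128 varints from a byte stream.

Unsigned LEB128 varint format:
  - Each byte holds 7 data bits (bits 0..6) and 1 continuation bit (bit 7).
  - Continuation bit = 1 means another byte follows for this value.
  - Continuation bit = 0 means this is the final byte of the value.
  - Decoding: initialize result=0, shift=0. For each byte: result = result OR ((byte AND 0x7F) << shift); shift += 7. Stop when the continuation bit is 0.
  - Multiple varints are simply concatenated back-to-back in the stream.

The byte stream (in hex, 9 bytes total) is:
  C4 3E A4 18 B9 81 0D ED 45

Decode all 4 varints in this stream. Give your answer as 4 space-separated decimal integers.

Answer: 8004 3108 213177 8941

Derivation:
  byte[0]=0xC4 cont=1 payload=0x44=68: acc |= 68<<0 -> acc=68 shift=7
  byte[1]=0x3E cont=0 payload=0x3E=62: acc |= 62<<7 -> acc=8004 shift=14 [end]
Varint 1: bytes[0:2] = C4 3E -> value 8004 (2 byte(s))
  byte[2]=0xA4 cont=1 payload=0x24=36: acc |= 36<<0 -> acc=36 shift=7
  byte[3]=0x18 cont=0 payload=0x18=24: acc |= 24<<7 -> acc=3108 shift=14 [end]
Varint 2: bytes[2:4] = A4 18 -> value 3108 (2 byte(s))
  byte[4]=0xB9 cont=1 payload=0x39=57: acc |= 57<<0 -> acc=57 shift=7
  byte[5]=0x81 cont=1 payload=0x01=1: acc |= 1<<7 -> acc=185 shift=14
  byte[6]=0x0D cont=0 payload=0x0D=13: acc |= 13<<14 -> acc=213177 shift=21 [end]
Varint 3: bytes[4:7] = B9 81 0D -> value 213177 (3 byte(s))
  byte[7]=0xED cont=1 payload=0x6D=109: acc |= 109<<0 -> acc=109 shift=7
  byte[8]=0x45 cont=0 payload=0x45=69: acc |= 69<<7 -> acc=8941 shift=14 [end]
Varint 4: bytes[7:9] = ED 45 -> value 8941 (2 byte(s))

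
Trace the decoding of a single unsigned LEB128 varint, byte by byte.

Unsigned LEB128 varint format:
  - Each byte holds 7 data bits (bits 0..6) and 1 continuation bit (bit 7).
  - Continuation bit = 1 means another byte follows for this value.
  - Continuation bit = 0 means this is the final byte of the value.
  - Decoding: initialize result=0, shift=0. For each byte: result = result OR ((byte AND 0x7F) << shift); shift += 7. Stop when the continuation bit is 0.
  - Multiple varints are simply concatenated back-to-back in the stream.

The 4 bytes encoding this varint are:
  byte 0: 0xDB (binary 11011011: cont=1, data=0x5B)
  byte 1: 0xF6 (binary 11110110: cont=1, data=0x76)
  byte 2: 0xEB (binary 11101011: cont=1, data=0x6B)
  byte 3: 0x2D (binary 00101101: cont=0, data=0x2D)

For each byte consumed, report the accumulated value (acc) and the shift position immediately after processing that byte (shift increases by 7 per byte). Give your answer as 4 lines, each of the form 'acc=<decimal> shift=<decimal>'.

byte 0=0xDB: payload=0x5B=91, contrib = 91<<0 = 91; acc -> 91, shift -> 7
byte 1=0xF6: payload=0x76=118, contrib = 118<<7 = 15104; acc -> 15195, shift -> 14
byte 2=0xEB: payload=0x6B=107, contrib = 107<<14 = 1753088; acc -> 1768283, shift -> 21
byte 3=0x2D: payload=0x2D=45, contrib = 45<<21 = 94371840; acc -> 96140123, shift -> 28

Answer: acc=91 shift=7
acc=15195 shift=14
acc=1768283 shift=21
acc=96140123 shift=28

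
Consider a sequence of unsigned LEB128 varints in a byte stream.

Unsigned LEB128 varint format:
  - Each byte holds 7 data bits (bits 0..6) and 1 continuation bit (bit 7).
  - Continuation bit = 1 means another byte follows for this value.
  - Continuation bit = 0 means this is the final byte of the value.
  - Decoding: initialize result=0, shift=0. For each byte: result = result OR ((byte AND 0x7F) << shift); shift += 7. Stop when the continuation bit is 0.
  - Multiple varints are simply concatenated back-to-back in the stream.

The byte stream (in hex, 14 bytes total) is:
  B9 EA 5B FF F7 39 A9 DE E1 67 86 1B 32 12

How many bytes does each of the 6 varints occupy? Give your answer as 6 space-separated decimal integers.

  byte[0]=0xB9 cont=1 payload=0x39=57: acc |= 57<<0 -> acc=57 shift=7
  byte[1]=0xEA cont=1 payload=0x6A=106: acc |= 106<<7 -> acc=13625 shift=14
  byte[2]=0x5B cont=0 payload=0x5B=91: acc |= 91<<14 -> acc=1504569 shift=21 [end]
Varint 1: bytes[0:3] = B9 EA 5B -> value 1504569 (3 byte(s))
  byte[3]=0xFF cont=1 payload=0x7F=127: acc |= 127<<0 -> acc=127 shift=7
  byte[4]=0xF7 cont=1 payload=0x77=119: acc |= 119<<7 -> acc=15359 shift=14
  byte[5]=0x39 cont=0 payload=0x39=57: acc |= 57<<14 -> acc=949247 shift=21 [end]
Varint 2: bytes[3:6] = FF F7 39 -> value 949247 (3 byte(s))
  byte[6]=0xA9 cont=1 payload=0x29=41: acc |= 41<<0 -> acc=41 shift=7
  byte[7]=0xDE cont=1 payload=0x5E=94: acc |= 94<<7 -> acc=12073 shift=14
  byte[8]=0xE1 cont=1 payload=0x61=97: acc |= 97<<14 -> acc=1601321 shift=21
  byte[9]=0x67 cont=0 payload=0x67=103: acc |= 103<<21 -> acc=217607977 shift=28 [end]
Varint 3: bytes[6:10] = A9 DE E1 67 -> value 217607977 (4 byte(s))
  byte[10]=0x86 cont=1 payload=0x06=6: acc |= 6<<0 -> acc=6 shift=7
  byte[11]=0x1B cont=0 payload=0x1B=27: acc |= 27<<7 -> acc=3462 shift=14 [end]
Varint 4: bytes[10:12] = 86 1B -> value 3462 (2 byte(s))
  byte[12]=0x32 cont=0 payload=0x32=50: acc |= 50<<0 -> acc=50 shift=7 [end]
Varint 5: bytes[12:13] = 32 -> value 50 (1 byte(s))
  byte[13]=0x12 cont=0 payload=0x12=18: acc |= 18<<0 -> acc=18 shift=7 [end]
Varint 6: bytes[13:14] = 12 -> value 18 (1 byte(s))

Answer: 3 3 4 2 1 1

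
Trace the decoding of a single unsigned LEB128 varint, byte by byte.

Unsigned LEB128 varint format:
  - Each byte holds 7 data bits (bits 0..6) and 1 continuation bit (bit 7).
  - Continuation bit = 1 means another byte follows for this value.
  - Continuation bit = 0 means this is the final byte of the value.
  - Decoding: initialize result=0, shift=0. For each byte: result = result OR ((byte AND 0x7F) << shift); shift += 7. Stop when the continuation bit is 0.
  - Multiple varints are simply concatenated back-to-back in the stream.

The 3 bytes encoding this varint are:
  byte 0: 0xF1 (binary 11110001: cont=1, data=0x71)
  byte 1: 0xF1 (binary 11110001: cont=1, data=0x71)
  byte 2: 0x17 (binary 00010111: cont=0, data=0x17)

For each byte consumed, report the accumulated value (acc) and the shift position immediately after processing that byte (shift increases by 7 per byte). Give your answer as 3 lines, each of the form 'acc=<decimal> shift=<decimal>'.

byte 0=0xF1: payload=0x71=113, contrib = 113<<0 = 113; acc -> 113, shift -> 7
byte 1=0xF1: payload=0x71=113, contrib = 113<<7 = 14464; acc -> 14577, shift -> 14
byte 2=0x17: payload=0x17=23, contrib = 23<<14 = 376832; acc -> 391409, shift -> 21

Answer: acc=113 shift=7
acc=14577 shift=14
acc=391409 shift=21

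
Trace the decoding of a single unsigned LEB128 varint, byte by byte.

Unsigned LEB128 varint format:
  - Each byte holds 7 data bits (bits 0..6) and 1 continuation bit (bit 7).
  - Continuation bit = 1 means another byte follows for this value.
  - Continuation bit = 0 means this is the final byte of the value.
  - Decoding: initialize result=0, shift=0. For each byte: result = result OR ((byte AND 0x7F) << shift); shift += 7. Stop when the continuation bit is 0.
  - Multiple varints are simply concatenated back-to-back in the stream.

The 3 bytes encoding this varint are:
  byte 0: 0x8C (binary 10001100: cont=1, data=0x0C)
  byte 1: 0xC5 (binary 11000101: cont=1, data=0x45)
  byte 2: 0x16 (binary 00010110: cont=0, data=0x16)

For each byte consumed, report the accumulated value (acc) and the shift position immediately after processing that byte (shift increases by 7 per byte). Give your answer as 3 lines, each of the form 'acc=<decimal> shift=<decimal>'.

Answer: acc=12 shift=7
acc=8844 shift=14
acc=369292 shift=21

Derivation:
byte 0=0x8C: payload=0x0C=12, contrib = 12<<0 = 12; acc -> 12, shift -> 7
byte 1=0xC5: payload=0x45=69, contrib = 69<<7 = 8832; acc -> 8844, shift -> 14
byte 2=0x16: payload=0x16=22, contrib = 22<<14 = 360448; acc -> 369292, shift -> 21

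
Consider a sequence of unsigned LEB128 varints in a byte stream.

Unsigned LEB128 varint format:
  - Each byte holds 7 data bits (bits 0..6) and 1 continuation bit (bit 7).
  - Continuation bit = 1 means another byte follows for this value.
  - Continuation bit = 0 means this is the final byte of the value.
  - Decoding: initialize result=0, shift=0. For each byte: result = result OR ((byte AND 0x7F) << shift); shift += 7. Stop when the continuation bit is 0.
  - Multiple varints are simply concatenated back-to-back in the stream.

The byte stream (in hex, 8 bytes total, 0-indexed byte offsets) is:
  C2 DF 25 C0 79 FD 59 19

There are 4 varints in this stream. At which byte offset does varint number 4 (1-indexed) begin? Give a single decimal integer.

  byte[0]=0xC2 cont=1 payload=0x42=66: acc |= 66<<0 -> acc=66 shift=7
  byte[1]=0xDF cont=1 payload=0x5F=95: acc |= 95<<7 -> acc=12226 shift=14
  byte[2]=0x25 cont=0 payload=0x25=37: acc |= 37<<14 -> acc=618434 shift=21 [end]
Varint 1: bytes[0:3] = C2 DF 25 -> value 618434 (3 byte(s))
  byte[3]=0xC0 cont=1 payload=0x40=64: acc |= 64<<0 -> acc=64 shift=7
  byte[4]=0x79 cont=0 payload=0x79=121: acc |= 121<<7 -> acc=15552 shift=14 [end]
Varint 2: bytes[3:5] = C0 79 -> value 15552 (2 byte(s))
  byte[5]=0xFD cont=1 payload=0x7D=125: acc |= 125<<0 -> acc=125 shift=7
  byte[6]=0x59 cont=0 payload=0x59=89: acc |= 89<<7 -> acc=11517 shift=14 [end]
Varint 3: bytes[5:7] = FD 59 -> value 11517 (2 byte(s))
  byte[7]=0x19 cont=0 payload=0x19=25: acc |= 25<<0 -> acc=25 shift=7 [end]
Varint 4: bytes[7:8] = 19 -> value 25 (1 byte(s))

Answer: 7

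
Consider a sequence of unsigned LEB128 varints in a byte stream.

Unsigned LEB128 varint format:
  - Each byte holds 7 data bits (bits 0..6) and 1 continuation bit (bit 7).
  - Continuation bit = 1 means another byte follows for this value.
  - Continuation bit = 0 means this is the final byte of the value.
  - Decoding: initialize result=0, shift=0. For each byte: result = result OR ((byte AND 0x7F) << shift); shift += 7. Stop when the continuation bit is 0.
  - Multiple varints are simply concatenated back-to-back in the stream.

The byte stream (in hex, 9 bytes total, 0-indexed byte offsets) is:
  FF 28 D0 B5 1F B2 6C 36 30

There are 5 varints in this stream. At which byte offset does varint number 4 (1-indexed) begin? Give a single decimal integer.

Answer: 7

Derivation:
  byte[0]=0xFF cont=1 payload=0x7F=127: acc |= 127<<0 -> acc=127 shift=7
  byte[1]=0x28 cont=0 payload=0x28=40: acc |= 40<<7 -> acc=5247 shift=14 [end]
Varint 1: bytes[0:2] = FF 28 -> value 5247 (2 byte(s))
  byte[2]=0xD0 cont=1 payload=0x50=80: acc |= 80<<0 -> acc=80 shift=7
  byte[3]=0xB5 cont=1 payload=0x35=53: acc |= 53<<7 -> acc=6864 shift=14
  byte[4]=0x1F cont=0 payload=0x1F=31: acc |= 31<<14 -> acc=514768 shift=21 [end]
Varint 2: bytes[2:5] = D0 B5 1F -> value 514768 (3 byte(s))
  byte[5]=0xB2 cont=1 payload=0x32=50: acc |= 50<<0 -> acc=50 shift=7
  byte[6]=0x6C cont=0 payload=0x6C=108: acc |= 108<<7 -> acc=13874 shift=14 [end]
Varint 3: bytes[5:7] = B2 6C -> value 13874 (2 byte(s))
  byte[7]=0x36 cont=0 payload=0x36=54: acc |= 54<<0 -> acc=54 shift=7 [end]
Varint 4: bytes[7:8] = 36 -> value 54 (1 byte(s))
  byte[8]=0x30 cont=0 payload=0x30=48: acc |= 48<<0 -> acc=48 shift=7 [end]
Varint 5: bytes[8:9] = 30 -> value 48 (1 byte(s))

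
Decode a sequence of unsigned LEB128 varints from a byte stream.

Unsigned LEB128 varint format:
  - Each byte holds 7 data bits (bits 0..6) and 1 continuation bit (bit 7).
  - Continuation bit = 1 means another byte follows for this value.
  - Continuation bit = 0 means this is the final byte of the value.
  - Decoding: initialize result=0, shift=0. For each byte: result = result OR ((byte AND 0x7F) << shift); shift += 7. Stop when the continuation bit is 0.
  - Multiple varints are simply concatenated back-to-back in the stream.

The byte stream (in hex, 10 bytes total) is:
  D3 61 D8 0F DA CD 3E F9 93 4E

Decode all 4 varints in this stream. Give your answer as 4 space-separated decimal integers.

Answer: 12499 2008 1025754 1280505

Derivation:
  byte[0]=0xD3 cont=1 payload=0x53=83: acc |= 83<<0 -> acc=83 shift=7
  byte[1]=0x61 cont=0 payload=0x61=97: acc |= 97<<7 -> acc=12499 shift=14 [end]
Varint 1: bytes[0:2] = D3 61 -> value 12499 (2 byte(s))
  byte[2]=0xD8 cont=1 payload=0x58=88: acc |= 88<<0 -> acc=88 shift=7
  byte[3]=0x0F cont=0 payload=0x0F=15: acc |= 15<<7 -> acc=2008 shift=14 [end]
Varint 2: bytes[2:4] = D8 0F -> value 2008 (2 byte(s))
  byte[4]=0xDA cont=1 payload=0x5A=90: acc |= 90<<0 -> acc=90 shift=7
  byte[5]=0xCD cont=1 payload=0x4D=77: acc |= 77<<7 -> acc=9946 shift=14
  byte[6]=0x3E cont=0 payload=0x3E=62: acc |= 62<<14 -> acc=1025754 shift=21 [end]
Varint 3: bytes[4:7] = DA CD 3E -> value 1025754 (3 byte(s))
  byte[7]=0xF9 cont=1 payload=0x79=121: acc |= 121<<0 -> acc=121 shift=7
  byte[8]=0x93 cont=1 payload=0x13=19: acc |= 19<<7 -> acc=2553 shift=14
  byte[9]=0x4E cont=0 payload=0x4E=78: acc |= 78<<14 -> acc=1280505 shift=21 [end]
Varint 4: bytes[7:10] = F9 93 4E -> value 1280505 (3 byte(s))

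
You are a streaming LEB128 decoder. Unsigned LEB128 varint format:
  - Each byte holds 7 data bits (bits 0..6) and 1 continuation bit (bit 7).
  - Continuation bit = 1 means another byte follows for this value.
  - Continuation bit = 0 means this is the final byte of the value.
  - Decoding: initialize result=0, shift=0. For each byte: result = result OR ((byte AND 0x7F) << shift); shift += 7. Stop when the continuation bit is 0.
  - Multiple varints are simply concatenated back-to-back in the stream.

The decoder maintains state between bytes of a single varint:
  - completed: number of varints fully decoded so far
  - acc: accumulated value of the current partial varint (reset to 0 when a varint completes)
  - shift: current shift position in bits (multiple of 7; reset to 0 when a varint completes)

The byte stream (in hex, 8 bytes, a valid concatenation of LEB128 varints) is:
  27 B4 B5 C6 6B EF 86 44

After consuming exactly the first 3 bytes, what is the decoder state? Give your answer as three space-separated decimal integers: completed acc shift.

Answer: 1 6836 14

Derivation:
byte[0]=0x27 cont=0 payload=0x27: varint #1 complete (value=39); reset -> completed=1 acc=0 shift=0
byte[1]=0xB4 cont=1 payload=0x34: acc |= 52<<0 -> completed=1 acc=52 shift=7
byte[2]=0xB5 cont=1 payload=0x35: acc |= 53<<7 -> completed=1 acc=6836 shift=14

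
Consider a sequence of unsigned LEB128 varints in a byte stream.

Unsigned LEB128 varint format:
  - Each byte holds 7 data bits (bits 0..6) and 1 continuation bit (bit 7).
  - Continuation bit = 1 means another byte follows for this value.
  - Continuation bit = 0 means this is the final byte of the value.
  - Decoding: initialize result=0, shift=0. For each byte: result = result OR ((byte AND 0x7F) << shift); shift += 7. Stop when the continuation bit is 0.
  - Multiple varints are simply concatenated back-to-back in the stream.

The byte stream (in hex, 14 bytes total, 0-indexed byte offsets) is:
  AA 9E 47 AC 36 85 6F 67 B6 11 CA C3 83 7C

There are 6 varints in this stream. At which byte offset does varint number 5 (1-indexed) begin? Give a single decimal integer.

Answer: 8

Derivation:
  byte[0]=0xAA cont=1 payload=0x2A=42: acc |= 42<<0 -> acc=42 shift=7
  byte[1]=0x9E cont=1 payload=0x1E=30: acc |= 30<<7 -> acc=3882 shift=14
  byte[2]=0x47 cont=0 payload=0x47=71: acc |= 71<<14 -> acc=1167146 shift=21 [end]
Varint 1: bytes[0:3] = AA 9E 47 -> value 1167146 (3 byte(s))
  byte[3]=0xAC cont=1 payload=0x2C=44: acc |= 44<<0 -> acc=44 shift=7
  byte[4]=0x36 cont=0 payload=0x36=54: acc |= 54<<7 -> acc=6956 shift=14 [end]
Varint 2: bytes[3:5] = AC 36 -> value 6956 (2 byte(s))
  byte[5]=0x85 cont=1 payload=0x05=5: acc |= 5<<0 -> acc=5 shift=7
  byte[6]=0x6F cont=0 payload=0x6F=111: acc |= 111<<7 -> acc=14213 shift=14 [end]
Varint 3: bytes[5:7] = 85 6F -> value 14213 (2 byte(s))
  byte[7]=0x67 cont=0 payload=0x67=103: acc |= 103<<0 -> acc=103 shift=7 [end]
Varint 4: bytes[7:8] = 67 -> value 103 (1 byte(s))
  byte[8]=0xB6 cont=1 payload=0x36=54: acc |= 54<<0 -> acc=54 shift=7
  byte[9]=0x11 cont=0 payload=0x11=17: acc |= 17<<7 -> acc=2230 shift=14 [end]
Varint 5: bytes[8:10] = B6 11 -> value 2230 (2 byte(s))
  byte[10]=0xCA cont=1 payload=0x4A=74: acc |= 74<<0 -> acc=74 shift=7
  byte[11]=0xC3 cont=1 payload=0x43=67: acc |= 67<<7 -> acc=8650 shift=14
  byte[12]=0x83 cont=1 payload=0x03=3: acc |= 3<<14 -> acc=57802 shift=21
  byte[13]=0x7C cont=0 payload=0x7C=124: acc |= 124<<21 -> acc=260104650 shift=28 [end]
Varint 6: bytes[10:14] = CA C3 83 7C -> value 260104650 (4 byte(s))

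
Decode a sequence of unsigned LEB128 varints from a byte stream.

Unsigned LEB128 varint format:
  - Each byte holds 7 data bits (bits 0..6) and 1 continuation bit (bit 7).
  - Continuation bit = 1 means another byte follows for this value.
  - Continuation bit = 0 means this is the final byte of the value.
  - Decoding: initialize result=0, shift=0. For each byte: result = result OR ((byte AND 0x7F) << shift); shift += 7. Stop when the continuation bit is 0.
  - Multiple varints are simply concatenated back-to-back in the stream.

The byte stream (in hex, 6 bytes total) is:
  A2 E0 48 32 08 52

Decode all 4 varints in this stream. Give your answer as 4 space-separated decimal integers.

Answer: 1191970 50 8 82

Derivation:
  byte[0]=0xA2 cont=1 payload=0x22=34: acc |= 34<<0 -> acc=34 shift=7
  byte[1]=0xE0 cont=1 payload=0x60=96: acc |= 96<<7 -> acc=12322 shift=14
  byte[2]=0x48 cont=0 payload=0x48=72: acc |= 72<<14 -> acc=1191970 shift=21 [end]
Varint 1: bytes[0:3] = A2 E0 48 -> value 1191970 (3 byte(s))
  byte[3]=0x32 cont=0 payload=0x32=50: acc |= 50<<0 -> acc=50 shift=7 [end]
Varint 2: bytes[3:4] = 32 -> value 50 (1 byte(s))
  byte[4]=0x08 cont=0 payload=0x08=8: acc |= 8<<0 -> acc=8 shift=7 [end]
Varint 3: bytes[4:5] = 08 -> value 8 (1 byte(s))
  byte[5]=0x52 cont=0 payload=0x52=82: acc |= 82<<0 -> acc=82 shift=7 [end]
Varint 4: bytes[5:6] = 52 -> value 82 (1 byte(s))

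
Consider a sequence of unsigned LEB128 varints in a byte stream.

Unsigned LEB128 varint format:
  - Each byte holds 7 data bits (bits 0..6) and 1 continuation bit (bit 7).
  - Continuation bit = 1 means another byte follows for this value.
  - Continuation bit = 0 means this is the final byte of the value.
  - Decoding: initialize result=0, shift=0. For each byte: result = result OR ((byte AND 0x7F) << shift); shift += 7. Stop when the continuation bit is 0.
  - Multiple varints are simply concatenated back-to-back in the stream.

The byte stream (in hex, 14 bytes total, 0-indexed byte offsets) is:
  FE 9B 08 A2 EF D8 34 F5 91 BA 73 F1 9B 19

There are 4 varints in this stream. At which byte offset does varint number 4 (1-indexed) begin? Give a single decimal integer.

Answer: 11

Derivation:
  byte[0]=0xFE cont=1 payload=0x7E=126: acc |= 126<<0 -> acc=126 shift=7
  byte[1]=0x9B cont=1 payload=0x1B=27: acc |= 27<<7 -> acc=3582 shift=14
  byte[2]=0x08 cont=0 payload=0x08=8: acc |= 8<<14 -> acc=134654 shift=21 [end]
Varint 1: bytes[0:3] = FE 9B 08 -> value 134654 (3 byte(s))
  byte[3]=0xA2 cont=1 payload=0x22=34: acc |= 34<<0 -> acc=34 shift=7
  byte[4]=0xEF cont=1 payload=0x6F=111: acc |= 111<<7 -> acc=14242 shift=14
  byte[5]=0xD8 cont=1 payload=0x58=88: acc |= 88<<14 -> acc=1456034 shift=21
  byte[6]=0x34 cont=0 payload=0x34=52: acc |= 52<<21 -> acc=110507938 shift=28 [end]
Varint 2: bytes[3:7] = A2 EF D8 34 -> value 110507938 (4 byte(s))
  byte[7]=0xF5 cont=1 payload=0x75=117: acc |= 117<<0 -> acc=117 shift=7
  byte[8]=0x91 cont=1 payload=0x11=17: acc |= 17<<7 -> acc=2293 shift=14
  byte[9]=0xBA cont=1 payload=0x3A=58: acc |= 58<<14 -> acc=952565 shift=21
  byte[10]=0x73 cont=0 payload=0x73=115: acc |= 115<<21 -> acc=242125045 shift=28 [end]
Varint 3: bytes[7:11] = F5 91 BA 73 -> value 242125045 (4 byte(s))
  byte[11]=0xF1 cont=1 payload=0x71=113: acc |= 113<<0 -> acc=113 shift=7
  byte[12]=0x9B cont=1 payload=0x1B=27: acc |= 27<<7 -> acc=3569 shift=14
  byte[13]=0x19 cont=0 payload=0x19=25: acc |= 25<<14 -> acc=413169 shift=21 [end]
Varint 4: bytes[11:14] = F1 9B 19 -> value 413169 (3 byte(s))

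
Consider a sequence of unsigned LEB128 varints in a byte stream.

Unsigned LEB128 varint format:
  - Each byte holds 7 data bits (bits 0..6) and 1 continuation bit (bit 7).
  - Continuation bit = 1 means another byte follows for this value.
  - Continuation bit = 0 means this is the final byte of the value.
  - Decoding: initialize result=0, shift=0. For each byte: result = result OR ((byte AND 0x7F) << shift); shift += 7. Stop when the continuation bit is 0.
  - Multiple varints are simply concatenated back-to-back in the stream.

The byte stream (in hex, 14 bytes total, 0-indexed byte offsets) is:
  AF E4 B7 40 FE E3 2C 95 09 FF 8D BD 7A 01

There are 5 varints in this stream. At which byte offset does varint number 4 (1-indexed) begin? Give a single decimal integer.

Answer: 9

Derivation:
  byte[0]=0xAF cont=1 payload=0x2F=47: acc |= 47<<0 -> acc=47 shift=7
  byte[1]=0xE4 cont=1 payload=0x64=100: acc |= 100<<7 -> acc=12847 shift=14
  byte[2]=0xB7 cont=1 payload=0x37=55: acc |= 55<<14 -> acc=913967 shift=21
  byte[3]=0x40 cont=0 payload=0x40=64: acc |= 64<<21 -> acc=135131695 shift=28 [end]
Varint 1: bytes[0:4] = AF E4 B7 40 -> value 135131695 (4 byte(s))
  byte[4]=0xFE cont=1 payload=0x7E=126: acc |= 126<<0 -> acc=126 shift=7
  byte[5]=0xE3 cont=1 payload=0x63=99: acc |= 99<<7 -> acc=12798 shift=14
  byte[6]=0x2C cont=0 payload=0x2C=44: acc |= 44<<14 -> acc=733694 shift=21 [end]
Varint 2: bytes[4:7] = FE E3 2C -> value 733694 (3 byte(s))
  byte[7]=0x95 cont=1 payload=0x15=21: acc |= 21<<0 -> acc=21 shift=7
  byte[8]=0x09 cont=0 payload=0x09=9: acc |= 9<<7 -> acc=1173 shift=14 [end]
Varint 3: bytes[7:9] = 95 09 -> value 1173 (2 byte(s))
  byte[9]=0xFF cont=1 payload=0x7F=127: acc |= 127<<0 -> acc=127 shift=7
  byte[10]=0x8D cont=1 payload=0x0D=13: acc |= 13<<7 -> acc=1791 shift=14
  byte[11]=0xBD cont=1 payload=0x3D=61: acc |= 61<<14 -> acc=1001215 shift=21
  byte[12]=0x7A cont=0 payload=0x7A=122: acc |= 122<<21 -> acc=256853759 shift=28 [end]
Varint 4: bytes[9:13] = FF 8D BD 7A -> value 256853759 (4 byte(s))
  byte[13]=0x01 cont=0 payload=0x01=1: acc |= 1<<0 -> acc=1 shift=7 [end]
Varint 5: bytes[13:14] = 01 -> value 1 (1 byte(s))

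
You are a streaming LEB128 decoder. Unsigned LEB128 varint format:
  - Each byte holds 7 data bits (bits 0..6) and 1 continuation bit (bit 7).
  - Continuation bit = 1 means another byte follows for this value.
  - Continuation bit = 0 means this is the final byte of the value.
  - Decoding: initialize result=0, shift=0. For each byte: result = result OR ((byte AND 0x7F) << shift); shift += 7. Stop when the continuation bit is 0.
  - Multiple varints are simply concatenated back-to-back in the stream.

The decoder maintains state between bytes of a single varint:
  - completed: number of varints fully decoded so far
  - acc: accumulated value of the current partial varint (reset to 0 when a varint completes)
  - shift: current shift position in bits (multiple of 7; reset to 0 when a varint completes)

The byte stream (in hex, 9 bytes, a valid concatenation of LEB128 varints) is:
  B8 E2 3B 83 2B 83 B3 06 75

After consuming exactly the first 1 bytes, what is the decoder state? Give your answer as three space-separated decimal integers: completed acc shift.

byte[0]=0xB8 cont=1 payload=0x38: acc |= 56<<0 -> completed=0 acc=56 shift=7

Answer: 0 56 7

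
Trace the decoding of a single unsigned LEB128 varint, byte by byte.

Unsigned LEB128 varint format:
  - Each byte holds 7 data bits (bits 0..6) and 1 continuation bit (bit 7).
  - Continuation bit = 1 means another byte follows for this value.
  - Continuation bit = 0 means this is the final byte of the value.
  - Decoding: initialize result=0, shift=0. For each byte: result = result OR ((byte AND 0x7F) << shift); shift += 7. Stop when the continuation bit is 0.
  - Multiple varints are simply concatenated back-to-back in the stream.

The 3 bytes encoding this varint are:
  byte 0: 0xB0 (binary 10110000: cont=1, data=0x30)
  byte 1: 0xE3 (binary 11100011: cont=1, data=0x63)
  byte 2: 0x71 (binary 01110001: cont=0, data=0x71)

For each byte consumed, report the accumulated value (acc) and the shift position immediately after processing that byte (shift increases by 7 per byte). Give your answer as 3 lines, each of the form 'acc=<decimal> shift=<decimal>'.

Answer: acc=48 shift=7
acc=12720 shift=14
acc=1864112 shift=21

Derivation:
byte 0=0xB0: payload=0x30=48, contrib = 48<<0 = 48; acc -> 48, shift -> 7
byte 1=0xE3: payload=0x63=99, contrib = 99<<7 = 12672; acc -> 12720, shift -> 14
byte 2=0x71: payload=0x71=113, contrib = 113<<14 = 1851392; acc -> 1864112, shift -> 21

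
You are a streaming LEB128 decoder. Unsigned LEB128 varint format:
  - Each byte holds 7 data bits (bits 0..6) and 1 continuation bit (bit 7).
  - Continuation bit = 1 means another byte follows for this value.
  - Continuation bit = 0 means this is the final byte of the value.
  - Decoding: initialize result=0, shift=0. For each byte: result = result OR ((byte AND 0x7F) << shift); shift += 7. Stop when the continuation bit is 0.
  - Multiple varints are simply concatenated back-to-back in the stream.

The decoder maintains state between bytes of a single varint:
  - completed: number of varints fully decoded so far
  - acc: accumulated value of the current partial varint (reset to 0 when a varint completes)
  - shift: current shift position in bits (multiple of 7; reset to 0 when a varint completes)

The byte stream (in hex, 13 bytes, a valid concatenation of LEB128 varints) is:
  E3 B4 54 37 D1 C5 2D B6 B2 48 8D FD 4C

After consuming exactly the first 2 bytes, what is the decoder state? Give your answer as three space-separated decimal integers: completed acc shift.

byte[0]=0xE3 cont=1 payload=0x63: acc |= 99<<0 -> completed=0 acc=99 shift=7
byte[1]=0xB4 cont=1 payload=0x34: acc |= 52<<7 -> completed=0 acc=6755 shift=14

Answer: 0 6755 14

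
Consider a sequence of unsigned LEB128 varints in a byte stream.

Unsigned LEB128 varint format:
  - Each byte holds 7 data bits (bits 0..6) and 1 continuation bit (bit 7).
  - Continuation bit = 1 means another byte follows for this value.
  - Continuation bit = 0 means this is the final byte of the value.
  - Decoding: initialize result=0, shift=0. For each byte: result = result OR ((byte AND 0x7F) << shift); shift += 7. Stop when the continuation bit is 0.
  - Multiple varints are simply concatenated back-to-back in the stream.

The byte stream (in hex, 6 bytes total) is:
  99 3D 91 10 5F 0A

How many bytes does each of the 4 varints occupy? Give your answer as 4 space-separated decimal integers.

  byte[0]=0x99 cont=1 payload=0x19=25: acc |= 25<<0 -> acc=25 shift=7
  byte[1]=0x3D cont=0 payload=0x3D=61: acc |= 61<<7 -> acc=7833 shift=14 [end]
Varint 1: bytes[0:2] = 99 3D -> value 7833 (2 byte(s))
  byte[2]=0x91 cont=1 payload=0x11=17: acc |= 17<<0 -> acc=17 shift=7
  byte[3]=0x10 cont=0 payload=0x10=16: acc |= 16<<7 -> acc=2065 shift=14 [end]
Varint 2: bytes[2:4] = 91 10 -> value 2065 (2 byte(s))
  byte[4]=0x5F cont=0 payload=0x5F=95: acc |= 95<<0 -> acc=95 shift=7 [end]
Varint 3: bytes[4:5] = 5F -> value 95 (1 byte(s))
  byte[5]=0x0A cont=0 payload=0x0A=10: acc |= 10<<0 -> acc=10 shift=7 [end]
Varint 4: bytes[5:6] = 0A -> value 10 (1 byte(s))

Answer: 2 2 1 1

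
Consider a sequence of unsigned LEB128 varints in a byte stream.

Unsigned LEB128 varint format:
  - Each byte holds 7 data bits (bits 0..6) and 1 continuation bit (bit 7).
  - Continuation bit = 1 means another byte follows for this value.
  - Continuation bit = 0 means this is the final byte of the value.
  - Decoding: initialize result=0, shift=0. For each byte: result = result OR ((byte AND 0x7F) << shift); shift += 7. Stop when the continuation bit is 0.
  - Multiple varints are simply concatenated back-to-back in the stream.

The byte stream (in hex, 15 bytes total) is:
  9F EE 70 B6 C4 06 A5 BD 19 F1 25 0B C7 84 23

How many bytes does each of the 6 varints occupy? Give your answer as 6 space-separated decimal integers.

Answer: 3 3 3 2 1 3

Derivation:
  byte[0]=0x9F cont=1 payload=0x1F=31: acc |= 31<<0 -> acc=31 shift=7
  byte[1]=0xEE cont=1 payload=0x6E=110: acc |= 110<<7 -> acc=14111 shift=14
  byte[2]=0x70 cont=0 payload=0x70=112: acc |= 112<<14 -> acc=1849119 shift=21 [end]
Varint 1: bytes[0:3] = 9F EE 70 -> value 1849119 (3 byte(s))
  byte[3]=0xB6 cont=1 payload=0x36=54: acc |= 54<<0 -> acc=54 shift=7
  byte[4]=0xC4 cont=1 payload=0x44=68: acc |= 68<<7 -> acc=8758 shift=14
  byte[5]=0x06 cont=0 payload=0x06=6: acc |= 6<<14 -> acc=107062 shift=21 [end]
Varint 2: bytes[3:6] = B6 C4 06 -> value 107062 (3 byte(s))
  byte[6]=0xA5 cont=1 payload=0x25=37: acc |= 37<<0 -> acc=37 shift=7
  byte[7]=0xBD cont=1 payload=0x3D=61: acc |= 61<<7 -> acc=7845 shift=14
  byte[8]=0x19 cont=0 payload=0x19=25: acc |= 25<<14 -> acc=417445 shift=21 [end]
Varint 3: bytes[6:9] = A5 BD 19 -> value 417445 (3 byte(s))
  byte[9]=0xF1 cont=1 payload=0x71=113: acc |= 113<<0 -> acc=113 shift=7
  byte[10]=0x25 cont=0 payload=0x25=37: acc |= 37<<7 -> acc=4849 shift=14 [end]
Varint 4: bytes[9:11] = F1 25 -> value 4849 (2 byte(s))
  byte[11]=0x0B cont=0 payload=0x0B=11: acc |= 11<<0 -> acc=11 shift=7 [end]
Varint 5: bytes[11:12] = 0B -> value 11 (1 byte(s))
  byte[12]=0xC7 cont=1 payload=0x47=71: acc |= 71<<0 -> acc=71 shift=7
  byte[13]=0x84 cont=1 payload=0x04=4: acc |= 4<<7 -> acc=583 shift=14
  byte[14]=0x23 cont=0 payload=0x23=35: acc |= 35<<14 -> acc=574023 shift=21 [end]
Varint 6: bytes[12:15] = C7 84 23 -> value 574023 (3 byte(s))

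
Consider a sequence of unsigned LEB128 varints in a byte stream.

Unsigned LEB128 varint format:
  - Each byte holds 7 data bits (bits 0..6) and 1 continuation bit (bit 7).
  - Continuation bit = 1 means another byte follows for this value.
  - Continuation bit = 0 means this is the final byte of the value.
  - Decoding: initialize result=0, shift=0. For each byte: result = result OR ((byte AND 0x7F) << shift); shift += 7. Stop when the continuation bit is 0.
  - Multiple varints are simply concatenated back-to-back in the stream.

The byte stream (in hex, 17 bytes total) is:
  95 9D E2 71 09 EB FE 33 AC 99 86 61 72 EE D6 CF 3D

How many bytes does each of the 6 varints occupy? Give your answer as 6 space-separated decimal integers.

  byte[0]=0x95 cont=1 payload=0x15=21: acc |= 21<<0 -> acc=21 shift=7
  byte[1]=0x9D cont=1 payload=0x1D=29: acc |= 29<<7 -> acc=3733 shift=14
  byte[2]=0xE2 cont=1 payload=0x62=98: acc |= 98<<14 -> acc=1609365 shift=21
  byte[3]=0x71 cont=0 payload=0x71=113: acc |= 113<<21 -> acc=238587541 shift=28 [end]
Varint 1: bytes[0:4] = 95 9D E2 71 -> value 238587541 (4 byte(s))
  byte[4]=0x09 cont=0 payload=0x09=9: acc |= 9<<0 -> acc=9 shift=7 [end]
Varint 2: bytes[4:5] = 09 -> value 9 (1 byte(s))
  byte[5]=0xEB cont=1 payload=0x6B=107: acc |= 107<<0 -> acc=107 shift=7
  byte[6]=0xFE cont=1 payload=0x7E=126: acc |= 126<<7 -> acc=16235 shift=14
  byte[7]=0x33 cont=0 payload=0x33=51: acc |= 51<<14 -> acc=851819 shift=21 [end]
Varint 3: bytes[5:8] = EB FE 33 -> value 851819 (3 byte(s))
  byte[8]=0xAC cont=1 payload=0x2C=44: acc |= 44<<0 -> acc=44 shift=7
  byte[9]=0x99 cont=1 payload=0x19=25: acc |= 25<<7 -> acc=3244 shift=14
  byte[10]=0x86 cont=1 payload=0x06=6: acc |= 6<<14 -> acc=101548 shift=21
  byte[11]=0x61 cont=0 payload=0x61=97: acc |= 97<<21 -> acc=203525292 shift=28 [end]
Varint 4: bytes[8:12] = AC 99 86 61 -> value 203525292 (4 byte(s))
  byte[12]=0x72 cont=0 payload=0x72=114: acc |= 114<<0 -> acc=114 shift=7 [end]
Varint 5: bytes[12:13] = 72 -> value 114 (1 byte(s))
  byte[13]=0xEE cont=1 payload=0x6E=110: acc |= 110<<0 -> acc=110 shift=7
  byte[14]=0xD6 cont=1 payload=0x56=86: acc |= 86<<7 -> acc=11118 shift=14
  byte[15]=0xCF cont=1 payload=0x4F=79: acc |= 79<<14 -> acc=1305454 shift=21
  byte[16]=0x3D cont=0 payload=0x3D=61: acc |= 61<<21 -> acc=129231726 shift=28 [end]
Varint 6: bytes[13:17] = EE D6 CF 3D -> value 129231726 (4 byte(s))

Answer: 4 1 3 4 1 4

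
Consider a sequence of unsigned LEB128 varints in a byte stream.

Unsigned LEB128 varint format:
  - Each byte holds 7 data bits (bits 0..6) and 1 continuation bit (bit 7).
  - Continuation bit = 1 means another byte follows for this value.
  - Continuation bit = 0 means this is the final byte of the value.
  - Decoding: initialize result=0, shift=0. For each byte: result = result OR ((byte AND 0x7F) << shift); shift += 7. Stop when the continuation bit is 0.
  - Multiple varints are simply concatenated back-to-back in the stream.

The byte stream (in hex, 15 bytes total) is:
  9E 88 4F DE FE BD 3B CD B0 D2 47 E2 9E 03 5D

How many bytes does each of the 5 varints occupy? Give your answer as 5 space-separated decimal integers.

  byte[0]=0x9E cont=1 payload=0x1E=30: acc |= 30<<0 -> acc=30 shift=7
  byte[1]=0x88 cont=1 payload=0x08=8: acc |= 8<<7 -> acc=1054 shift=14
  byte[2]=0x4F cont=0 payload=0x4F=79: acc |= 79<<14 -> acc=1295390 shift=21 [end]
Varint 1: bytes[0:3] = 9E 88 4F -> value 1295390 (3 byte(s))
  byte[3]=0xDE cont=1 payload=0x5E=94: acc |= 94<<0 -> acc=94 shift=7
  byte[4]=0xFE cont=1 payload=0x7E=126: acc |= 126<<7 -> acc=16222 shift=14
  byte[5]=0xBD cont=1 payload=0x3D=61: acc |= 61<<14 -> acc=1015646 shift=21
  byte[6]=0x3B cont=0 payload=0x3B=59: acc |= 59<<21 -> acc=124747614 shift=28 [end]
Varint 2: bytes[3:7] = DE FE BD 3B -> value 124747614 (4 byte(s))
  byte[7]=0xCD cont=1 payload=0x4D=77: acc |= 77<<0 -> acc=77 shift=7
  byte[8]=0xB0 cont=1 payload=0x30=48: acc |= 48<<7 -> acc=6221 shift=14
  byte[9]=0xD2 cont=1 payload=0x52=82: acc |= 82<<14 -> acc=1349709 shift=21
  byte[10]=0x47 cont=0 payload=0x47=71: acc |= 71<<21 -> acc=150247501 shift=28 [end]
Varint 3: bytes[7:11] = CD B0 D2 47 -> value 150247501 (4 byte(s))
  byte[11]=0xE2 cont=1 payload=0x62=98: acc |= 98<<0 -> acc=98 shift=7
  byte[12]=0x9E cont=1 payload=0x1E=30: acc |= 30<<7 -> acc=3938 shift=14
  byte[13]=0x03 cont=0 payload=0x03=3: acc |= 3<<14 -> acc=53090 shift=21 [end]
Varint 4: bytes[11:14] = E2 9E 03 -> value 53090 (3 byte(s))
  byte[14]=0x5D cont=0 payload=0x5D=93: acc |= 93<<0 -> acc=93 shift=7 [end]
Varint 5: bytes[14:15] = 5D -> value 93 (1 byte(s))

Answer: 3 4 4 3 1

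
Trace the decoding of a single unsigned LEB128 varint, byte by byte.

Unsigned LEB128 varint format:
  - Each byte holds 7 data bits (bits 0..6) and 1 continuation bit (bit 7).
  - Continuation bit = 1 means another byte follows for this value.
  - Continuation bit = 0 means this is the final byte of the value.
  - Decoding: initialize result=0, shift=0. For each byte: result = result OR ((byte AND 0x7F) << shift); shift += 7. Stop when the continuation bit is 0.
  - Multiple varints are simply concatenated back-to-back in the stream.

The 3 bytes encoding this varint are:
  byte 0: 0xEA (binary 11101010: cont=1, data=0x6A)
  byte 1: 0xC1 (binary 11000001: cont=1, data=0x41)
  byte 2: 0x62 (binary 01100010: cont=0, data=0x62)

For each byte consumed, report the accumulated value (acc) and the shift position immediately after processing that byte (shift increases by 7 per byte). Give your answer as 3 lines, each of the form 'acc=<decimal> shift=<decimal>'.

byte 0=0xEA: payload=0x6A=106, contrib = 106<<0 = 106; acc -> 106, shift -> 7
byte 1=0xC1: payload=0x41=65, contrib = 65<<7 = 8320; acc -> 8426, shift -> 14
byte 2=0x62: payload=0x62=98, contrib = 98<<14 = 1605632; acc -> 1614058, shift -> 21

Answer: acc=106 shift=7
acc=8426 shift=14
acc=1614058 shift=21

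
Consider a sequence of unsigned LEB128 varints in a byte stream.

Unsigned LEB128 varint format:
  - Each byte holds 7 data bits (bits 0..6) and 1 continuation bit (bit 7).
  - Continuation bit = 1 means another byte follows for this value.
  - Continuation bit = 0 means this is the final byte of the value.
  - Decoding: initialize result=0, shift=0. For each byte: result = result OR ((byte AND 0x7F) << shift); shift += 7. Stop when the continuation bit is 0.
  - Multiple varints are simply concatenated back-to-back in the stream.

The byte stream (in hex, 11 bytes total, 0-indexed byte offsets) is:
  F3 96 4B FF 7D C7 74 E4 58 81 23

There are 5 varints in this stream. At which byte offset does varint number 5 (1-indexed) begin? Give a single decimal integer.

  byte[0]=0xF3 cont=1 payload=0x73=115: acc |= 115<<0 -> acc=115 shift=7
  byte[1]=0x96 cont=1 payload=0x16=22: acc |= 22<<7 -> acc=2931 shift=14
  byte[2]=0x4B cont=0 payload=0x4B=75: acc |= 75<<14 -> acc=1231731 shift=21 [end]
Varint 1: bytes[0:3] = F3 96 4B -> value 1231731 (3 byte(s))
  byte[3]=0xFF cont=1 payload=0x7F=127: acc |= 127<<0 -> acc=127 shift=7
  byte[4]=0x7D cont=0 payload=0x7D=125: acc |= 125<<7 -> acc=16127 shift=14 [end]
Varint 2: bytes[3:5] = FF 7D -> value 16127 (2 byte(s))
  byte[5]=0xC7 cont=1 payload=0x47=71: acc |= 71<<0 -> acc=71 shift=7
  byte[6]=0x74 cont=0 payload=0x74=116: acc |= 116<<7 -> acc=14919 shift=14 [end]
Varint 3: bytes[5:7] = C7 74 -> value 14919 (2 byte(s))
  byte[7]=0xE4 cont=1 payload=0x64=100: acc |= 100<<0 -> acc=100 shift=7
  byte[8]=0x58 cont=0 payload=0x58=88: acc |= 88<<7 -> acc=11364 shift=14 [end]
Varint 4: bytes[7:9] = E4 58 -> value 11364 (2 byte(s))
  byte[9]=0x81 cont=1 payload=0x01=1: acc |= 1<<0 -> acc=1 shift=7
  byte[10]=0x23 cont=0 payload=0x23=35: acc |= 35<<7 -> acc=4481 shift=14 [end]
Varint 5: bytes[9:11] = 81 23 -> value 4481 (2 byte(s))

Answer: 9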